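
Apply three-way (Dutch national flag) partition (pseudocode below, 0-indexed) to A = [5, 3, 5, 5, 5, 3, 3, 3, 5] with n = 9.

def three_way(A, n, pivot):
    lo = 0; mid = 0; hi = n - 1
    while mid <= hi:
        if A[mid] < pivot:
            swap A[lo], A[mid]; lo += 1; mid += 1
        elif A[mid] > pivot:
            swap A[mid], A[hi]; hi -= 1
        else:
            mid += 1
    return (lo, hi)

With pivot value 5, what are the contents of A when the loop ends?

lo=0 mid=0 hi=8
5=5: mid=1
3<5: swap(0,1), lo=1 mid=2 ⇒ [3, 5, 5, 5, 5, 3, 3, 3, 5]
5=5: mid=3
5=5: mid=4
5=5: mid=5
3<5: swap(1,5), lo=2 mid=6 ⇒ [3, 3, 5, 5, 5, 5, 3, 3, 5]
3<5: swap(2,6), lo=3 mid=7 ⇒ [3, 3, 3, 5, 5, 5, 5, 3, 5]
3<5: swap(3,7), lo=4 mid=8 ⇒ [3, 3, 3, 3, 5, 5, 5, 5, 5]
5=5: mid=9
done. lo=4 hi=8; A=[3, 3, 3, 3, 5, 5, 5, 5, 5]

[3, 3, 3, 3, 5, 5, 5, 5, 5]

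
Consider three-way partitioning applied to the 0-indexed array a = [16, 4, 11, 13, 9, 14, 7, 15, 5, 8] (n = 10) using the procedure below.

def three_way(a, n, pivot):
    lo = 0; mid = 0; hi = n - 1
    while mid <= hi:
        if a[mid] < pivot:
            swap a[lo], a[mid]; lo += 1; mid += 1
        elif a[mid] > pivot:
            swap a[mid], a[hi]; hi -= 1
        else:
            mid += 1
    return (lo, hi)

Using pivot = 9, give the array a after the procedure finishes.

[8, 4, 5, 7, 9, 14, 15, 13, 11, 16]

lo=0 mid=0 hi=9
16>9: swap(0,9), hi=8 ⇒ [8, 4, 11, 13, 9, 14, 7, 15, 5, 16]
8<9: swap(0,0), lo=1 mid=1 ⇒ [8, 4, 11, 13, 9, 14, 7, 15, 5, 16]
4<9: swap(1,1), lo=2 mid=2 ⇒ [8, 4, 11, 13, 9, 14, 7, 15, 5, 16]
11>9: swap(2,8), hi=7 ⇒ [8, 4, 5, 13, 9, 14, 7, 15, 11, 16]
5<9: swap(2,2), lo=3 mid=3 ⇒ [8, 4, 5, 13, 9, 14, 7, 15, 11, 16]
13>9: swap(3,7), hi=6 ⇒ [8, 4, 5, 15, 9, 14, 7, 13, 11, 16]
15>9: swap(3,6), hi=5 ⇒ [8, 4, 5, 7, 9, 14, 15, 13, 11, 16]
7<9: swap(3,3), lo=4 mid=4 ⇒ [8, 4, 5, 7, 9, 14, 15, 13, 11, 16]
9=9: mid=5
14>9: swap(5,5), hi=4 ⇒ [8, 4, 5, 7, 9, 14, 15, 13, 11, 16]
done. lo=4 hi=4; a=[8, 4, 5, 7, 9, 14, 15, 13, 11, 16]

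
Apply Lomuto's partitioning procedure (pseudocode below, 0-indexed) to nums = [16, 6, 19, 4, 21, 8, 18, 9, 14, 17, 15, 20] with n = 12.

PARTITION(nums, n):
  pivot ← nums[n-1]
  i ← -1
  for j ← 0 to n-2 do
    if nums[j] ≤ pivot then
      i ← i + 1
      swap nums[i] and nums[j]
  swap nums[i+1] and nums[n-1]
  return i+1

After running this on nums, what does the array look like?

pivot = nums[11] = 20; i = -1
j=0: nums[0]=16 ≤ 20 → i=0, swap nums[0],nums[0] (no change) → [16, 6, 19, 4, 21, 8, 18, 9, 14, 17, 15, 20]
j=1: nums[1]=6 ≤ 20 → i=1, swap nums[1],nums[1] (no change) → [16, 6, 19, 4, 21, 8, 18, 9, 14, 17, 15, 20]
j=2: nums[2]=19 ≤ 20 → i=2, swap nums[2],nums[2] (no change) → [16, 6, 19, 4, 21, 8, 18, 9, 14, 17, 15, 20]
j=3: nums[3]=4 ≤ 20 → i=3, swap nums[3],nums[3] (no change) → [16, 6, 19, 4, 21, 8, 18, 9, 14, 17, 15, 20]
j=4: nums[4]=21 > 20 → no swap
j=5: nums[5]=8 ≤ 20 → i=4, swap nums[4],nums[5] → [16, 6, 19, 4, 8, 21, 18, 9, 14, 17, 15, 20]
j=6: nums[6]=18 ≤ 20 → i=5, swap nums[5],nums[6] → [16, 6, 19, 4, 8, 18, 21, 9, 14, 17, 15, 20]
j=7: nums[7]=9 ≤ 20 → i=6, swap nums[6],nums[7] → [16, 6, 19, 4, 8, 18, 9, 21, 14, 17, 15, 20]
j=8: nums[8]=14 ≤ 20 → i=7, swap nums[7],nums[8] → [16, 6, 19, 4, 8, 18, 9, 14, 21, 17, 15, 20]
j=9: nums[9]=17 ≤ 20 → i=8, swap nums[8],nums[9] → [16, 6, 19, 4, 8, 18, 9, 14, 17, 21, 15, 20]
j=10: nums[10]=15 ≤ 20 → i=9, swap nums[9],nums[10] → [16, 6, 19, 4, 8, 18, 9, 14, 17, 15, 21, 20]
final swap nums[10],nums[11] → [16, 6, 19, 4, 8, 18, 9, 14, 17, 15, 20, 21]; return 10

[16, 6, 19, 4, 8, 18, 9, 14, 17, 15, 20, 21]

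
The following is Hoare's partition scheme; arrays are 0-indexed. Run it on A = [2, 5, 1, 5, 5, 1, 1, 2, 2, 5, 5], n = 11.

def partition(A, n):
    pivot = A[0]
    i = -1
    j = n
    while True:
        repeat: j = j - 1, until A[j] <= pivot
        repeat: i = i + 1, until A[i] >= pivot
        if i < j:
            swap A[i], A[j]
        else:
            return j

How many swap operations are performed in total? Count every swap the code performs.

pivot = A[0] = 2; i = -1, j = 11
j→8 (A[8]=2≤2), i→0 (A[0]=2≥2); i<j, swap → [2, 5, 1, 5, 5, 1, 1, 2, 2, 5, 5]
j→7 (A[7]=2≤2), i→1 (A[1]=5≥2); i<j, swap → [2, 2, 1, 5, 5, 1, 1, 5, 2, 5, 5]
j→6 (A[6]=1≤2), i→3 (A[3]=5≥2); i<j, swap → [2, 2, 1, 1, 5, 1, 5, 5, 2, 5, 5]
j→5 (A[5]=1≤2), i→4 (A[4]=5≥2); i<j, swap → [2, 2, 1, 1, 1, 5, 5, 5, 2, 5, 5]
j→4, i→5; i≥j, return j=4. A = [2, 2, 1, 1, 1, 5, 5, 5, 2, 5, 5]

4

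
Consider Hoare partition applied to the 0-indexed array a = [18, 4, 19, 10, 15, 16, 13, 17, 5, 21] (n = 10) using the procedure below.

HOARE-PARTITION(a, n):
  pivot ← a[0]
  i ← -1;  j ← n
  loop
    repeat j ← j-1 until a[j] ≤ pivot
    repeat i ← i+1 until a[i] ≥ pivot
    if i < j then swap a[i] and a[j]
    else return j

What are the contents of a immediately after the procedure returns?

[5, 4, 17, 10, 15, 16, 13, 19, 18, 21]

pivot = a[0] = 18; i = -1, j = 10
j→8 (a[8]=5≤18), i→0 (a[0]=18≥18); i<j, swap → [5, 4, 19, 10, 15, 16, 13, 17, 18, 21]
j→7 (a[7]=17≤18), i→2 (a[2]=19≥18); i<j, swap → [5, 4, 17, 10, 15, 16, 13, 19, 18, 21]
j→6, i→7; i≥j, return j=6. a = [5, 4, 17, 10, 15, 16, 13, 19, 18, 21]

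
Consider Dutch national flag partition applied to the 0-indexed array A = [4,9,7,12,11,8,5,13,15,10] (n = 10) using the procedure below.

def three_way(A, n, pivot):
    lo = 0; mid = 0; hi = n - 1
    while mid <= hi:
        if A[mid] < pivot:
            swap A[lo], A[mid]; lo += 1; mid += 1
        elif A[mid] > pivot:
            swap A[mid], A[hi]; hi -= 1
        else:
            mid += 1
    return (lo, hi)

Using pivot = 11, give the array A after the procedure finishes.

[4,9,7,10,8,5,11,15,13,12]

pivot = 11; lo=0, mid=0, hi=9
A[mid]=4<11: swap A[0],A[0]; lo=1,mid=1 → [4,9,7,12,11,8,5,13,15,10]
A[mid]=9<11: swap A[1],A[1]; lo=2,mid=2 → [4,9,7,12,11,8,5,13,15,10]
A[mid]=7<11: swap A[2],A[2]; lo=3,mid=3 → [4,9,7,12,11,8,5,13,15,10]
A[mid]=12>11: swap A[3],A[9]; hi=8 → [4,9,7,10,11,8,5,13,15,12]
A[mid]=10<11: swap A[3],A[3]; lo=4,mid=4 → [4,9,7,10,11,8,5,13,15,12]
A[mid]=11=11: mid=5
A[mid]=8<11: swap A[4],A[5]; lo=5,mid=6 → [4,9,7,10,8,11,5,13,15,12]
A[mid]=5<11: swap A[5],A[6]; lo=6,mid=7 → [4,9,7,10,8,5,11,13,15,12]
A[mid]=13>11: swap A[7],A[8]; hi=7 → [4,9,7,10,8,5,11,15,13,12]
A[mid]=15>11: swap A[7],A[7]; hi=6 → [4,9,7,10,8,5,11,15,13,12]
end: lo=6, hi=6; A = [4,9,7,10,8,5,11,15,13,12]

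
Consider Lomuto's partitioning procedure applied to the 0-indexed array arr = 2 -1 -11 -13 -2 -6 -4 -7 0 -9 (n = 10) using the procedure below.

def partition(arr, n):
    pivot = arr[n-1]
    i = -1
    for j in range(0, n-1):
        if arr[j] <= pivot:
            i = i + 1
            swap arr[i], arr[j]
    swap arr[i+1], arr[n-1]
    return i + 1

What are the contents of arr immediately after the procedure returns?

-11 -13 -9 -1 -2 -6 -4 -7 0 2

pivot=-9, i=-1
j=0: 2>-9, skip
j=1: -1>-9, skip
j=2: -11≤-9, i=0, swap(0,2) ⇒ -11 -1 2 -13 -2 -6 -4 -7 0 -9
j=3: -13≤-9, i=1, swap(1,3) ⇒ -11 -13 2 -1 -2 -6 -4 -7 0 -9
j=4: -2>-9, skip
j=5: -6>-9, skip
j=6: -4>-9, skip
j=7: -7>-9, skip
j=8: 0>-9, skip
swap(2,9) ⇒ -11 -13 -9 -1 -2 -6 -4 -7 0 2; return 2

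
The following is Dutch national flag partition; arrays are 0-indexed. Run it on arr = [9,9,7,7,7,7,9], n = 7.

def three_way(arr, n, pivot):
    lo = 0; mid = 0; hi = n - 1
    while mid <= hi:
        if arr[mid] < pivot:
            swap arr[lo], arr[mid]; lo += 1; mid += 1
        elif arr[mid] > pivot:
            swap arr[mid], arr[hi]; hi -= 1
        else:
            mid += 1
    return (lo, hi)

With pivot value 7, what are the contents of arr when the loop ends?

pivot = 7; lo=0, mid=0, hi=6
arr[mid]=9>7: swap arr[0],arr[6]; hi=5 → [9,9,7,7,7,7,9]
arr[mid]=9>7: swap arr[0],arr[5]; hi=4 → [7,9,7,7,7,9,9]
arr[mid]=7=7: mid=1
arr[mid]=9>7: swap arr[1],arr[4]; hi=3 → [7,7,7,7,9,9,9]
arr[mid]=7=7: mid=2
arr[mid]=7=7: mid=3
arr[mid]=7=7: mid=4
end: lo=0, hi=3; arr = [7,7,7,7,9,9,9]

[7,7,7,7,9,9,9]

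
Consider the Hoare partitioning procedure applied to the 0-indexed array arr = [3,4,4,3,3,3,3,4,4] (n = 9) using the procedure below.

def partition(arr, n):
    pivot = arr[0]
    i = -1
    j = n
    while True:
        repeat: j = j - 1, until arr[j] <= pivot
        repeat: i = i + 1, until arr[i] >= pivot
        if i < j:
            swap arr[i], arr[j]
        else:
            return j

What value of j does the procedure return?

3

pivot=3
j stops at 6 (3), i stops at 0 (3); swap ⇒ [3,4,4,3,3,3,3,4,4]
j stops at 5 (3), i stops at 1 (4); swap ⇒ [3,3,4,3,3,4,3,4,4]
j stops at 4 (3), i stops at 2 (4); swap ⇒ [3,3,3,3,4,4,3,4,4]
j stops at 3, i stops at 3; i≥j ⇒ return 3. arr=[3,3,3,3,4,4,3,4,4]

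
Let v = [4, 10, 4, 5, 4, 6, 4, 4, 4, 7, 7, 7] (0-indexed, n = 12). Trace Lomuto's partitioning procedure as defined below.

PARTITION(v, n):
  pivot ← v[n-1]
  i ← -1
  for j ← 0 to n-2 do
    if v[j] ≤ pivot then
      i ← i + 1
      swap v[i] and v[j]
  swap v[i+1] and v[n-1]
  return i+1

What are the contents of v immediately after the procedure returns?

pivot=7, i=-1
j=0: 4≤7, i=0, swap(0,0) ⇒ [4, 10, 4, 5, 4, 6, 4, 4, 4, 7, 7, 7]
j=1: 10>7, skip
j=2: 4≤7, i=1, swap(1,2) ⇒ [4, 4, 10, 5, 4, 6, 4, 4, 4, 7, 7, 7]
j=3: 5≤7, i=2, swap(2,3) ⇒ [4, 4, 5, 10, 4, 6, 4, 4, 4, 7, 7, 7]
j=4: 4≤7, i=3, swap(3,4) ⇒ [4, 4, 5, 4, 10, 6, 4, 4, 4, 7, 7, 7]
j=5: 6≤7, i=4, swap(4,5) ⇒ [4, 4, 5, 4, 6, 10, 4, 4, 4, 7, 7, 7]
j=6: 4≤7, i=5, swap(5,6) ⇒ [4, 4, 5, 4, 6, 4, 10, 4, 4, 7, 7, 7]
j=7: 4≤7, i=6, swap(6,7) ⇒ [4, 4, 5, 4, 6, 4, 4, 10, 4, 7, 7, 7]
j=8: 4≤7, i=7, swap(7,8) ⇒ [4, 4, 5, 4, 6, 4, 4, 4, 10, 7, 7, 7]
j=9: 7≤7, i=8, swap(8,9) ⇒ [4, 4, 5, 4, 6, 4, 4, 4, 7, 10, 7, 7]
j=10: 7≤7, i=9, swap(9,10) ⇒ [4, 4, 5, 4, 6, 4, 4, 4, 7, 7, 10, 7]
swap(10,11) ⇒ [4, 4, 5, 4, 6, 4, 4, 4, 7, 7, 7, 10]; return 10

[4, 4, 5, 4, 6, 4, 4, 4, 7, 7, 7, 10]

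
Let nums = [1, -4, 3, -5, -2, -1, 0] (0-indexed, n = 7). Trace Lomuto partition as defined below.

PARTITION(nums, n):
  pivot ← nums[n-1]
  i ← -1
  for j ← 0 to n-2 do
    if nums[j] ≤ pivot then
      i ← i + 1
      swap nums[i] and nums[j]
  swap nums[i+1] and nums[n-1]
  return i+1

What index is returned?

pivot = nums[6] = 0; i = -1
j=0: nums[0]=1 > 0 → no swap
j=1: nums[1]=-4 ≤ 0 → i=0, swap nums[0],nums[1] → [-4, 1, 3, -5, -2, -1, 0]
j=2: nums[2]=3 > 0 → no swap
j=3: nums[3]=-5 ≤ 0 → i=1, swap nums[1],nums[3] → [-4, -5, 3, 1, -2, -1, 0]
j=4: nums[4]=-2 ≤ 0 → i=2, swap nums[2],nums[4] → [-4, -5, -2, 1, 3, -1, 0]
j=5: nums[5]=-1 ≤ 0 → i=3, swap nums[3],nums[5] → [-4, -5, -2, -1, 3, 1, 0]
final swap nums[4],nums[6] → [-4, -5, -2, -1, 0, 1, 3]; return 4

4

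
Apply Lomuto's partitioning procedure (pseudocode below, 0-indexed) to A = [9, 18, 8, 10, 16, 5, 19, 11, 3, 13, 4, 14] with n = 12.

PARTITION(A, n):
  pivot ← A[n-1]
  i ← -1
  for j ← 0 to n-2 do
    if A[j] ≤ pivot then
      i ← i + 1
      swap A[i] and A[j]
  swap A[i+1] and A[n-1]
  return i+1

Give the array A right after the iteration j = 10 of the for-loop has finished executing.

pivot = A[11] = 14; i = -1
j=0: A[0]=9 ≤ 14 → i=0, swap A[0],A[0] (no change) → [9, 18, 8, 10, 16, 5, 19, 11, 3, 13, 4, 14]
j=1: A[1]=18 > 14 → no swap
j=2: A[2]=8 ≤ 14 → i=1, swap A[1],A[2] → [9, 8, 18, 10, 16, 5, 19, 11, 3, 13, 4, 14]
j=3: A[3]=10 ≤ 14 → i=2, swap A[2],A[3] → [9, 8, 10, 18, 16, 5, 19, 11, 3, 13, 4, 14]
j=4: A[4]=16 > 14 → no swap
j=5: A[5]=5 ≤ 14 → i=3, swap A[3],A[5] → [9, 8, 10, 5, 16, 18, 19, 11, 3, 13, 4, 14]
j=6: A[6]=19 > 14 → no swap
j=7: A[7]=11 ≤ 14 → i=4, swap A[4],A[7] → [9, 8, 10, 5, 11, 18, 19, 16, 3, 13, 4, 14]
j=8: A[8]=3 ≤ 14 → i=5, swap A[5],A[8] → [9, 8, 10, 5, 11, 3, 19, 16, 18, 13, 4, 14]
j=9: A[9]=13 ≤ 14 → i=6, swap A[6],A[9] → [9, 8, 10, 5, 11, 3, 13, 16, 18, 19, 4, 14]
j=10: A[10]=4 ≤ 14 → i=7, swap A[7],A[10] → [9, 8, 10, 5, 11, 3, 13, 4, 18, 19, 16, 14]
(after j=10) A = [9, 8, 10, 5, 11, 3, 13, 4, 18, 19, 16, 14]

[9, 8, 10, 5, 11, 3, 13, 4, 18, 19, 16, 14]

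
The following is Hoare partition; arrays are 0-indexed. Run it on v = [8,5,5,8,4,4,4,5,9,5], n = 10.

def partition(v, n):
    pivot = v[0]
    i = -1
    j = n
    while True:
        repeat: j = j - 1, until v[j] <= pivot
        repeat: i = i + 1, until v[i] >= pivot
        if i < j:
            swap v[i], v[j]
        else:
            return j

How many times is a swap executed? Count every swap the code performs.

2

pivot=8
j stops at 9 (5), i stops at 0 (8); swap ⇒ [5,5,5,8,4,4,4,5,9,8]
j stops at 7 (5), i stops at 3 (8); swap ⇒ [5,5,5,5,4,4,4,8,9,8]
j stops at 6, i stops at 7; i≥j ⇒ return 6. v=[5,5,5,5,4,4,4,8,9,8]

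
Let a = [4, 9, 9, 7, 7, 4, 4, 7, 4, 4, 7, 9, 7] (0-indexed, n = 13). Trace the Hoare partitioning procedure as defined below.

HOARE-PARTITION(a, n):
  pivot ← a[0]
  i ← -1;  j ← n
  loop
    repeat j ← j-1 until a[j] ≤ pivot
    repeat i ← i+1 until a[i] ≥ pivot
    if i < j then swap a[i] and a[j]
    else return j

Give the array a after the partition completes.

pivot = a[0] = 4; i = -1, j = 13
j→9 (a[9]=4≤4), i→0 (a[0]=4≥4); i<j, swap → [4, 9, 9, 7, 7, 4, 4, 7, 4, 4, 7, 9, 7]
j→8 (a[8]=4≤4), i→1 (a[1]=9≥4); i<j, swap → [4, 4, 9, 7, 7, 4, 4, 7, 9, 4, 7, 9, 7]
j→6 (a[6]=4≤4), i→2 (a[2]=9≥4); i<j, swap → [4, 4, 4, 7, 7, 4, 9, 7, 9, 4, 7, 9, 7]
j→5 (a[5]=4≤4), i→3 (a[3]=7≥4); i<j, swap → [4, 4, 4, 4, 7, 7, 9, 7, 9, 4, 7, 9, 7]
j→3, i→4; i≥j, return j=3. a = [4, 4, 4, 4, 7, 7, 9, 7, 9, 4, 7, 9, 7]

[4, 4, 4, 4, 7, 7, 9, 7, 9, 4, 7, 9, 7]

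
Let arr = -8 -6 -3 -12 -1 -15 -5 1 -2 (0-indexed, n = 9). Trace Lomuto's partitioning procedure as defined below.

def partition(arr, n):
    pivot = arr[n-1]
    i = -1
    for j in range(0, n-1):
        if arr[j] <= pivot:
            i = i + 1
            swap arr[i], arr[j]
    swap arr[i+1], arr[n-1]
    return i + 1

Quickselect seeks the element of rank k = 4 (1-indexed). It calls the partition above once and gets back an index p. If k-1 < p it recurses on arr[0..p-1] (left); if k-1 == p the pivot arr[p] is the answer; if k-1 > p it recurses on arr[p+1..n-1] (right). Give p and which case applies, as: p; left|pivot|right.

6; left

pivot = arr[8] = -2; i = -1
j=0: arr[0]=-8 ≤ -2 → i=0, swap arr[0],arr[0] (no change) → -8 -6 -3 -12 -1 -15 -5 1 -2
j=1: arr[1]=-6 ≤ -2 → i=1, swap arr[1],arr[1] (no change) → -8 -6 -3 -12 -1 -15 -5 1 -2
j=2: arr[2]=-3 ≤ -2 → i=2, swap arr[2],arr[2] (no change) → -8 -6 -3 -12 -1 -15 -5 1 -2
j=3: arr[3]=-12 ≤ -2 → i=3, swap arr[3],arr[3] (no change) → -8 -6 -3 -12 -1 -15 -5 1 -2
j=4: arr[4]=-1 > -2 → no swap
j=5: arr[5]=-15 ≤ -2 → i=4, swap arr[4],arr[5] → -8 -6 -3 -12 -15 -1 -5 1 -2
j=6: arr[6]=-5 ≤ -2 → i=5, swap arr[5],arr[6] → -8 -6 -3 -12 -15 -5 -1 1 -2
j=7: arr[7]=1 > -2 → no swap
final swap arr[6],arr[8] → -8 -6 -3 -12 -15 -5 -2 1 -1; return 6
p = 6; k-1 = 3 < 6 ⇒ left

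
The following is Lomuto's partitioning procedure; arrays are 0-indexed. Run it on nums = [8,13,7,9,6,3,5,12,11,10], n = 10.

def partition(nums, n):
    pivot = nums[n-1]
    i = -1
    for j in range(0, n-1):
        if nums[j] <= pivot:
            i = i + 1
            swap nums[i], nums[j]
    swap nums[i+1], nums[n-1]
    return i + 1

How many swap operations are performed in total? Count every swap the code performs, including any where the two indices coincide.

pivot=10, i=-1
j=0: 8≤10, i=0, swap(0,0) ⇒ [8,13,7,9,6,3,5,12,11,10]
j=1: 13>10, skip
j=2: 7≤10, i=1, swap(1,2) ⇒ [8,7,13,9,6,3,5,12,11,10]
j=3: 9≤10, i=2, swap(2,3) ⇒ [8,7,9,13,6,3,5,12,11,10]
j=4: 6≤10, i=3, swap(3,4) ⇒ [8,7,9,6,13,3,5,12,11,10]
j=5: 3≤10, i=4, swap(4,5) ⇒ [8,7,9,6,3,13,5,12,11,10]
j=6: 5≤10, i=5, swap(5,6) ⇒ [8,7,9,6,3,5,13,12,11,10]
j=7: 12>10, skip
j=8: 11>10, skip
swap(6,9) ⇒ [8,7,9,6,3,5,10,12,11,13]; return 6

7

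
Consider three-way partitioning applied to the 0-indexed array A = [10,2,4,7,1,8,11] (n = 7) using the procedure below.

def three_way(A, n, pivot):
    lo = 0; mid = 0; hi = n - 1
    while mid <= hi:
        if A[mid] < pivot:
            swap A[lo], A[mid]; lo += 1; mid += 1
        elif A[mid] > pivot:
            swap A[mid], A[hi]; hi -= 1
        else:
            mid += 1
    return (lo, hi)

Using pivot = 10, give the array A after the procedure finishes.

lo=0 mid=0 hi=6
10=10: mid=1
2<10: swap(0,1), lo=1 mid=2 ⇒ [2,10,4,7,1,8,11]
4<10: swap(1,2), lo=2 mid=3 ⇒ [2,4,10,7,1,8,11]
7<10: swap(2,3), lo=3 mid=4 ⇒ [2,4,7,10,1,8,11]
1<10: swap(3,4), lo=4 mid=5 ⇒ [2,4,7,1,10,8,11]
8<10: swap(4,5), lo=5 mid=6 ⇒ [2,4,7,1,8,10,11]
11>10: swap(6,6), hi=5 ⇒ [2,4,7,1,8,10,11]
done. lo=5 hi=5; A=[2,4,7,1,8,10,11]

[2,4,7,1,8,10,11]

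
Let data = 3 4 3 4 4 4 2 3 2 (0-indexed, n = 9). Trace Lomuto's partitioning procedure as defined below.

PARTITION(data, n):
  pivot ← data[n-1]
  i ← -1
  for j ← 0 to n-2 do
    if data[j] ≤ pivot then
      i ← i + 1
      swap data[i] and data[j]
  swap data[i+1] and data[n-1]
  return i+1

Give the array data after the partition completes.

pivot = data[8] = 2; i = -1
j=0: data[0]=3 > 2 → no swap
j=1: data[1]=4 > 2 → no swap
j=2: data[2]=3 > 2 → no swap
j=3: data[3]=4 > 2 → no swap
j=4: data[4]=4 > 2 → no swap
j=5: data[5]=4 > 2 → no swap
j=6: data[6]=2 ≤ 2 → i=0, swap data[0],data[6] → 2 4 3 4 4 4 3 3 2
j=7: data[7]=3 > 2 → no swap
final swap data[1],data[8] → 2 2 3 4 4 4 3 3 4; return 1

2 2 3 4 4 4 3 3 4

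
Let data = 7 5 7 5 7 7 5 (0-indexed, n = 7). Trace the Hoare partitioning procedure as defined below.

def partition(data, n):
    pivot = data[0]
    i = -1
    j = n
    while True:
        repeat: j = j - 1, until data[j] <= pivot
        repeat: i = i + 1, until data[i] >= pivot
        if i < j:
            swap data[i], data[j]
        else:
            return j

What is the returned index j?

4

pivot = data[0] = 7; i = -1, j = 7
j→6 (data[6]=5≤7), i→0 (data[0]=7≥7); i<j, swap → 5 5 7 5 7 7 7
j→5 (data[5]=7≤7), i→2 (data[2]=7≥7); i<j, swap → 5 5 7 5 7 7 7
j→4, i→4; i≥j, return j=4. data = 5 5 7 5 7 7 7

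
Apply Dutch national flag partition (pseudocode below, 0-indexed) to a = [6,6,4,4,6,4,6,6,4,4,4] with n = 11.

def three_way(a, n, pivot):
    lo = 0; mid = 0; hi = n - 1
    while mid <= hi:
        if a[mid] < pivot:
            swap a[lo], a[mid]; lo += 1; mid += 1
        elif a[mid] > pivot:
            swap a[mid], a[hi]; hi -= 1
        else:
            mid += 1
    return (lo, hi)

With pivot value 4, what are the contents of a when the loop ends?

lo=0 mid=0 hi=10
6>4: swap(0,10), hi=9 ⇒ [4,6,4,4,6,4,6,6,4,4,6]
4=4: mid=1
6>4: swap(1,9), hi=8 ⇒ [4,4,4,4,6,4,6,6,4,6,6]
4=4: mid=2
4=4: mid=3
4=4: mid=4
6>4: swap(4,8), hi=7 ⇒ [4,4,4,4,4,4,6,6,6,6,6]
4=4: mid=5
4=4: mid=6
6>4: swap(6,7), hi=6 ⇒ [4,4,4,4,4,4,6,6,6,6,6]
6>4: swap(6,6), hi=5 ⇒ [4,4,4,4,4,4,6,6,6,6,6]
done. lo=0 hi=5; a=[4,4,4,4,4,4,6,6,6,6,6]

[4,4,4,4,4,4,6,6,6,6,6]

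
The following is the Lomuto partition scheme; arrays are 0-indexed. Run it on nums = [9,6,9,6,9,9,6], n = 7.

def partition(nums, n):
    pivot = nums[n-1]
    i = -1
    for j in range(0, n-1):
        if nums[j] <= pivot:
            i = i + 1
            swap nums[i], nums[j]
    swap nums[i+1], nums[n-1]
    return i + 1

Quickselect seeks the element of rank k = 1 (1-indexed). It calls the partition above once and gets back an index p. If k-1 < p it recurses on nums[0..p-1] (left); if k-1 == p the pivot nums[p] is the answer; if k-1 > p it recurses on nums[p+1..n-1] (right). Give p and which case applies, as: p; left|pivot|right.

pivot = nums[6] = 6; i = -1
j=0: nums[0]=9 > 6 → no swap
j=1: nums[1]=6 ≤ 6 → i=0, swap nums[0],nums[1] → [6,9,9,6,9,9,6]
j=2: nums[2]=9 > 6 → no swap
j=3: nums[3]=6 ≤ 6 → i=1, swap nums[1],nums[3] → [6,6,9,9,9,9,6]
j=4: nums[4]=9 > 6 → no swap
j=5: nums[5]=9 > 6 → no swap
final swap nums[2],nums[6] → [6,6,6,9,9,9,9]; return 2
p = 2; k-1 = 0 < 2 ⇒ left

2; left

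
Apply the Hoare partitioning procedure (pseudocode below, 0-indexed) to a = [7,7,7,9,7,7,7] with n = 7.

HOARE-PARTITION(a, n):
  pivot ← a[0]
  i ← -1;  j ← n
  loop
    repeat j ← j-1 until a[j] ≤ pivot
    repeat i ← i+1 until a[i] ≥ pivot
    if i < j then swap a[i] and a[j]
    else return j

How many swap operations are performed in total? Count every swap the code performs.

pivot=7
j stops at 6 (7), i stops at 0 (7); swap ⇒ [7,7,7,9,7,7,7]
j stops at 5 (7), i stops at 1 (7); swap ⇒ [7,7,7,9,7,7,7]
j stops at 4 (7), i stops at 2 (7); swap ⇒ [7,7,7,9,7,7,7]
j stops at 2, i stops at 3; i≥j ⇒ return 2. a=[7,7,7,9,7,7,7]

3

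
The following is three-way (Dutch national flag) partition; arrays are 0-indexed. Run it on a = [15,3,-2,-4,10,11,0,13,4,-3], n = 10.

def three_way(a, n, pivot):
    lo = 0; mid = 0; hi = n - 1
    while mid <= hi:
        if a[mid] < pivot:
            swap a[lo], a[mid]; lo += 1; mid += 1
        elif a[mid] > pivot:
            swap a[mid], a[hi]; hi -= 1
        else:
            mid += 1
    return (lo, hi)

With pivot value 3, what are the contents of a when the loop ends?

[-3,-2,-4,0,3,11,13,4,10,15]

lo=0 mid=0 hi=9
15>3: swap(0,9), hi=8 ⇒ [-3,3,-2,-4,10,11,0,13,4,15]
-3<3: swap(0,0), lo=1 mid=1 ⇒ [-3,3,-2,-4,10,11,0,13,4,15]
3=3: mid=2
-2<3: swap(1,2), lo=2 mid=3 ⇒ [-3,-2,3,-4,10,11,0,13,4,15]
-4<3: swap(2,3), lo=3 mid=4 ⇒ [-3,-2,-4,3,10,11,0,13,4,15]
10>3: swap(4,8), hi=7 ⇒ [-3,-2,-4,3,4,11,0,13,10,15]
4>3: swap(4,7), hi=6 ⇒ [-3,-2,-4,3,13,11,0,4,10,15]
13>3: swap(4,6), hi=5 ⇒ [-3,-2,-4,3,0,11,13,4,10,15]
0<3: swap(3,4), lo=4 mid=5 ⇒ [-3,-2,-4,0,3,11,13,4,10,15]
11>3: swap(5,5), hi=4 ⇒ [-3,-2,-4,0,3,11,13,4,10,15]
done. lo=4 hi=4; a=[-3,-2,-4,0,3,11,13,4,10,15]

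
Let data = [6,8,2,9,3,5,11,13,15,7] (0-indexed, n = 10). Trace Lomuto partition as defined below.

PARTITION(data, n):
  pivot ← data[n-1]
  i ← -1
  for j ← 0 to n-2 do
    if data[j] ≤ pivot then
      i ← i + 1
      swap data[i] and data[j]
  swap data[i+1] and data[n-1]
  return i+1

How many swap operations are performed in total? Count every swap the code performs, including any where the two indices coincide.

5

pivot = data[9] = 7; i = -1
j=0: data[0]=6 ≤ 7 → i=0, swap data[0],data[0] (no change) → [6,8,2,9,3,5,11,13,15,7]
j=1: data[1]=8 > 7 → no swap
j=2: data[2]=2 ≤ 7 → i=1, swap data[1],data[2] → [6,2,8,9,3,5,11,13,15,7]
j=3: data[3]=9 > 7 → no swap
j=4: data[4]=3 ≤ 7 → i=2, swap data[2],data[4] → [6,2,3,9,8,5,11,13,15,7]
j=5: data[5]=5 ≤ 7 → i=3, swap data[3],data[5] → [6,2,3,5,8,9,11,13,15,7]
j=6: data[6]=11 > 7 → no swap
j=7: data[7]=13 > 7 → no swap
j=8: data[8]=15 > 7 → no swap
final swap data[4],data[9] → [6,2,3,5,7,9,11,13,15,8]; return 4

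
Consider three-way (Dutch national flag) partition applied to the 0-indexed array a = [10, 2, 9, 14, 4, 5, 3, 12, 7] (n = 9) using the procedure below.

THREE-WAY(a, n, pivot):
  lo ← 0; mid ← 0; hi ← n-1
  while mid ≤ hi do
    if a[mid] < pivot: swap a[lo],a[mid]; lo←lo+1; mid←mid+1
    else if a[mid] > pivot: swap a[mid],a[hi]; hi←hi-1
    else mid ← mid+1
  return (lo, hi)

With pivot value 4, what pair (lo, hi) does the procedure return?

pivot = 4; lo=0, mid=0, hi=8
a[mid]=10>4: swap a[0],a[8]; hi=7 → [7, 2, 9, 14, 4, 5, 3, 12, 10]
a[mid]=7>4: swap a[0],a[7]; hi=6 → [12, 2, 9, 14, 4, 5, 3, 7, 10]
a[mid]=12>4: swap a[0],a[6]; hi=5 → [3, 2, 9, 14, 4, 5, 12, 7, 10]
a[mid]=3<4: swap a[0],a[0]; lo=1,mid=1 → [3, 2, 9, 14, 4, 5, 12, 7, 10]
a[mid]=2<4: swap a[1],a[1]; lo=2,mid=2 → [3, 2, 9, 14, 4, 5, 12, 7, 10]
a[mid]=9>4: swap a[2],a[5]; hi=4 → [3, 2, 5, 14, 4, 9, 12, 7, 10]
a[mid]=5>4: swap a[2],a[4]; hi=3 → [3, 2, 4, 14, 5, 9, 12, 7, 10]
a[mid]=4=4: mid=3
a[mid]=14>4: swap a[3],a[3]; hi=2 → [3, 2, 4, 14, 5, 9, 12, 7, 10]
end: lo=2, hi=2; a = [3, 2, 4, 14, 5, 9, 12, 7, 10]

(2, 2)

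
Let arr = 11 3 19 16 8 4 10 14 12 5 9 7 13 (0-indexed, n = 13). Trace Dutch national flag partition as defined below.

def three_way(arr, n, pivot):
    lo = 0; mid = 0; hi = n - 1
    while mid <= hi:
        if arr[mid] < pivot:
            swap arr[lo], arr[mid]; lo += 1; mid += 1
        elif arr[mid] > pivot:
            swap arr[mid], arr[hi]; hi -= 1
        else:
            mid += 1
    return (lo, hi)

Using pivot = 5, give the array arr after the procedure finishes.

pivot = 5; lo=0, mid=0, hi=12
arr[mid]=11>5: swap arr[0],arr[12]; hi=11 → 13 3 19 16 8 4 10 14 12 5 9 7 11
arr[mid]=13>5: swap arr[0],arr[11]; hi=10 → 7 3 19 16 8 4 10 14 12 5 9 13 11
arr[mid]=7>5: swap arr[0],arr[10]; hi=9 → 9 3 19 16 8 4 10 14 12 5 7 13 11
arr[mid]=9>5: swap arr[0],arr[9]; hi=8 → 5 3 19 16 8 4 10 14 12 9 7 13 11
arr[mid]=5=5: mid=1
arr[mid]=3<5: swap arr[0],arr[1]; lo=1,mid=2 → 3 5 19 16 8 4 10 14 12 9 7 13 11
arr[mid]=19>5: swap arr[2],arr[8]; hi=7 → 3 5 12 16 8 4 10 14 19 9 7 13 11
arr[mid]=12>5: swap arr[2],arr[7]; hi=6 → 3 5 14 16 8 4 10 12 19 9 7 13 11
arr[mid]=14>5: swap arr[2],arr[6]; hi=5 → 3 5 10 16 8 4 14 12 19 9 7 13 11
arr[mid]=10>5: swap arr[2],arr[5]; hi=4 → 3 5 4 16 8 10 14 12 19 9 7 13 11
arr[mid]=4<5: swap arr[1],arr[2]; lo=2,mid=3 → 3 4 5 16 8 10 14 12 19 9 7 13 11
arr[mid]=16>5: swap arr[3],arr[4]; hi=3 → 3 4 5 8 16 10 14 12 19 9 7 13 11
arr[mid]=8>5: swap arr[3],arr[3]; hi=2 → 3 4 5 8 16 10 14 12 19 9 7 13 11
end: lo=2, hi=2; arr = 3 4 5 8 16 10 14 12 19 9 7 13 11

3 4 5 8 16 10 14 12 19 9 7 13 11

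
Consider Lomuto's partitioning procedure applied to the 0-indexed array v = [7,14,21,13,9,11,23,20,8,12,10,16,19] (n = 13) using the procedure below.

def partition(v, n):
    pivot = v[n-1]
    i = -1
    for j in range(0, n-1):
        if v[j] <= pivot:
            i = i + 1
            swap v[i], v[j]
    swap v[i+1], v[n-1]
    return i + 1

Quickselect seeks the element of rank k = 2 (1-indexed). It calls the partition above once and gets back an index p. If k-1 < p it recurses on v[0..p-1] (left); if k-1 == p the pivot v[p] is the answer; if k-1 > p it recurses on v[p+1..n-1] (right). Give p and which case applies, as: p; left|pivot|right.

9; left

pivot = v[12] = 19; i = -1
j=0: v[0]=7 ≤ 19 → i=0, swap v[0],v[0] (no change) → [7,14,21,13,9,11,23,20,8,12,10,16,19]
j=1: v[1]=14 ≤ 19 → i=1, swap v[1],v[1] (no change) → [7,14,21,13,9,11,23,20,8,12,10,16,19]
j=2: v[2]=21 > 19 → no swap
j=3: v[3]=13 ≤ 19 → i=2, swap v[2],v[3] → [7,14,13,21,9,11,23,20,8,12,10,16,19]
j=4: v[4]=9 ≤ 19 → i=3, swap v[3],v[4] → [7,14,13,9,21,11,23,20,8,12,10,16,19]
j=5: v[5]=11 ≤ 19 → i=4, swap v[4],v[5] → [7,14,13,9,11,21,23,20,8,12,10,16,19]
j=6: v[6]=23 > 19 → no swap
j=7: v[7]=20 > 19 → no swap
j=8: v[8]=8 ≤ 19 → i=5, swap v[5],v[8] → [7,14,13,9,11,8,23,20,21,12,10,16,19]
j=9: v[9]=12 ≤ 19 → i=6, swap v[6],v[9] → [7,14,13,9,11,8,12,20,21,23,10,16,19]
j=10: v[10]=10 ≤ 19 → i=7, swap v[7],v[10] → [7,14,13,9,11,8,12,10,21,23,20,16,19]
j=11: v[11]=16 ≤ 19 → i=8, swap v[8],v[11] → [7,14,13,9,11,8,12,10,16,23,20,21,19]
final swap v[9],v[12] → [7,14,13,9,11,8,12,10,16,19,20,21,23]; return 9
p = 9; k-1 = 1 < 9 ⇒ left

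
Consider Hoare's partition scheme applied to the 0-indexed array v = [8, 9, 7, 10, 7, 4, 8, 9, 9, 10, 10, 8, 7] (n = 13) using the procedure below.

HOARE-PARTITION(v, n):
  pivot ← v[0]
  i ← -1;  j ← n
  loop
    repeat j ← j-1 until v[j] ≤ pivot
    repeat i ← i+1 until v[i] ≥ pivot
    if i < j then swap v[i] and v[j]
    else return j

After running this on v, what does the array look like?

[7, 8, 7, 8, 7, 4, 10, 9, 9, 10, 10, 9, 8]

pivot=8
j stops at 12 (7), i stops at 0 (8); swap ⇒ [7, 9, 7, 10, 7, 4, 8, 9, 9, 10, 10, 8, 8]
j stops at 11 (8), i stops at 1 (9); swap ⇒ [7, 8, 7, 10, 7, 4, 8, 9, 9, 10, 10, 9, 8]
j stops at 6 (8), i stops at 3 (10); swap ⇒ [7, 8, 7, 8, 7, 4, 10, 9, 9, 10, 10, 9, 8]
j stops at 5, i stops at 6; i≥j ⇒ return 5. v=[7, 8, 7, 8, 7, 4, 10, 9, 9, 10, 10, 9, 8]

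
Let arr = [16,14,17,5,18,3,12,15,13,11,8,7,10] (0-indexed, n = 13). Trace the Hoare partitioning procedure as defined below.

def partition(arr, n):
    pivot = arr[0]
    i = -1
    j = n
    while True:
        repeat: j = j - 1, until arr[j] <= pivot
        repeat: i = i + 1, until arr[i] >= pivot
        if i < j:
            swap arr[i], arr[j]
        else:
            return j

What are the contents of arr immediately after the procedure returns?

pivot=16
j stops at 12 (10), i stops at 0 (16); swap ⇒ [10,14,17,5,18,3,12,15,13,11,8,7,16]
j stops at 11 (7), i stops at 2 (17); swap ⇒ [10,14,7,5,18,3,12,15,13,11,8,17,16]
j stops at 10 (8), i stops at 4 (18); swap ⇒ [10,14,7,5,8,3,12,15,13,11,18,17,16]
j stops at 9, i stops at 10; i≥j ⇒ return 9. arr=[10,14,7,5,8,3,12,15,13,11,18,17,16]

[10,14,7,5,8,3,12,15,13,11,18,17,16]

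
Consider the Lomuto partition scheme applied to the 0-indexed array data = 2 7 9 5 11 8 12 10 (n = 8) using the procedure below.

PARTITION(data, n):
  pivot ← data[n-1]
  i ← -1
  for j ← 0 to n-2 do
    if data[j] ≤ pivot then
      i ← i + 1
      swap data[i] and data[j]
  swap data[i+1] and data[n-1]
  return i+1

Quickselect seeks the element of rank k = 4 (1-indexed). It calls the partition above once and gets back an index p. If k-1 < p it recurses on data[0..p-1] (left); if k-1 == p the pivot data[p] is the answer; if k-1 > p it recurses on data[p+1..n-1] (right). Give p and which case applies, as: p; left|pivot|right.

5; left

pivot = data[7] = 10; i = -1
j=0: data[0]=2 ≤ 10 → i=0, swap data[0],data[0] (no change) → 2 7 9 5 11 8 12 10
j=1: data[1]=7 ≤ 10 → i=1, swap data[1],data[1] (no change) → 2 7 9 5 11 8 12 10
j=2: data[2]=9 ≤ 10 → i=2, swap data[2],data[2] (no change) → 2 7 9 5 11 8 12 10
j=3: data[3]=5 ≤ 10 → i=3, swap data[3],data[3] (no change) → 2 7 9 5 11 8 12 10
j=4: data[4]=11 > 10 → no swap
j=5: data[5]=8 ≤ 10 → i=4, swap data[4],data[5] → 2 7 9 5 8 11 12 10
j=6: data[6]=12 > 10 → no swap
final swap data[5],data[7] → 2 7 9 5 8 10 12 11; return 5
p = 5; k-1 = 3 < 5 ⇒ left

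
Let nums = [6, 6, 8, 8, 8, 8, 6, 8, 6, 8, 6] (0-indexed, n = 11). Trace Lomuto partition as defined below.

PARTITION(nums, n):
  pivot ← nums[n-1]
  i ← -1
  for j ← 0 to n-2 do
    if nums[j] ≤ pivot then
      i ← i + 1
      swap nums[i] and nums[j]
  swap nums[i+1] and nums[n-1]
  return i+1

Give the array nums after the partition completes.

pivot = nums[10] = 6; i = -1
j=0: nums[0]=6 ≤ 6 → i=0, swap nums[0],nums[0] (no change) → [6, 6, 8, 8, 8, 8, 6, 8, 6, 8, 6]
j=1: nums[1]=6 ≤ 6 → i=1, swap nums[1],nums[1] (no change) → [6, 6, 8, 8, 8, 8, 6, 8, 6, 8, 6]
j=2: nums[2]=8 > 6 → no swap
j=3: nums[3]=8 > 6 → no swap
j=4: nums[4]=8 > 6 → no swap
j=5: nums[5]=8 > 6 → no swap
j=6: nums[6]=6 ≤ 6 → i=2, swap nums[2],nums[6] → [6, 6, 6, 8, 8, 8, 8, 8, 6, 8, 6]
j=7: nums[7]=8 > 6 → no swap
j=8: nums[8]=6 ≤ 6 → i=3, swap nums[3],nums[8] → [6, 6, 6, 6, 8, 8, 8, 8, 8, 8, 6]
j=9: nums[9]=8 > 6 → no swap
final swap nums[4],nums[10] → [6, 6, 6, 6, 6, 8, 8, 8, 8, 8, 8]; return 4

[6, 6, 6, 6, 6, 8, 8, 8, 8, 8, 8]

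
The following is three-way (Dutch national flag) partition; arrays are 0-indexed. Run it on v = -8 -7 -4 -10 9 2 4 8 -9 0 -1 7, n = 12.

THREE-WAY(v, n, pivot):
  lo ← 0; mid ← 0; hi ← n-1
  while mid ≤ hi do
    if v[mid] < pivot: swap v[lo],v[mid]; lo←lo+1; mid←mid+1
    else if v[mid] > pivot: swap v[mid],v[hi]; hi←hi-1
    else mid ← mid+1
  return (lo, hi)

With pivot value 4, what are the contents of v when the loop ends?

pivot = 4; lo=0, mid=0, hi=11
v[mid]=-8<4: swap v[0],v[0]; lo=1,mid=1 → -8 -7 -4 -10 9 2 4 8 -9 0 -1 7
v[mid]=-7<4: swap v[1],v[1]; lo=2,mid=2 → -8 -7 -4 -10 9 2 4 8 -9 0 -1 7
v[mid]=-4<4: swap v[2],v[2]; lo=3,mid=3 → -8 -7 -4 -10 9 2 4 8 -9 0 -1 7
v[mid]=-10<4: swap v[3],v[3]; lo=4,mid=4 → -8 -7 -4 -10 9 2 4 8 -9 0 -1 7
v[mid]=9>4: swap v[4],v[11]; hi=10 → -8 -7 -4 -10 7 2 4 8 -9 0 -1 9
v[mid]=7>4: swap v[4],v[10]; hi=9 → -8 -7 -4 -10 -1 2 4 8 -9 0 7 9
v[mid]=-1<4: swap v[4],v[4]; lo=5,mid=5 → -8 -7 -4 -10 -1 2 4 8 -9 0 7 9
v[mid]=2<4: swap v[5],v[5]; lo=6,mid=6 → -8 -7 -4 -10 -1 2 4 8 -9 0 7 9
v[mid]=4=4: mid=7
v[mid]=8>4: swap v[7],v[9]; hi=8 → -8 -7 -4 -10 -1 2 4 0 -9 8 7 9
v[mid]=0<4: swap v[6],v[7]; lo=7,mid=8 → -8 -7 -4 -10 -1 2 0 4 -9 8 7 9
v[mid]=-9<4: swap v[7],v[8]; lo=8,mid=9 → -8 -7 -4 -10 -1 2 0 -9 4 8 7 9
end: lo=8, hi=8; v = -8 -7 -4 -10 -1 2 0 -9 4 8 7 9

-8 -7 -4 -10 -1 2 0 -9 4 8 7 9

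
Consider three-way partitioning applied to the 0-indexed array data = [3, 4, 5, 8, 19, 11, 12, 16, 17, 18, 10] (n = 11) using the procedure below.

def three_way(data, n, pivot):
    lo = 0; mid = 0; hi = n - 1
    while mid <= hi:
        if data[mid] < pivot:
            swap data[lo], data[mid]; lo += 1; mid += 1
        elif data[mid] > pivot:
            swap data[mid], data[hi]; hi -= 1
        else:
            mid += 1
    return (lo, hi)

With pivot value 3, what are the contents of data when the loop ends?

pivot = 3; lo=0, mid=0, hi=10
data[mid]=3=3: mid=1
data[mid]=4>3: swap data[1],data[10]; hi=9 → [3, 10, 5, 8, 19, 11, 12, 16, 17, 18, 4]
data[mid]=10>3: swap data[1],data[9]; hi=8 → [3, 18, 5, 8, 19, 11, 12, 16, 17, 10, 4]
data[mid]=18>3: swap data[1],data[8]; hi=7 → [3, 17, 5, 8, 19, 11, 12, 16, 18, 10, 4]
data[mid]=17>3: swap data[1],data[7]; hi=6 → [3, 16, 5, 8, 19, 11, 12, 17, 18, 10, 4]
data[mid]=16>3: swap data[1],data[6]; hi=5 → [3, 12, 5, 8, 19, 11, 16, 17, 18, 10, 4]
data[mid]=12>3: swap data[1],data[5]; hi=4 → [3, 11, 5, 8, 19, 12, 16, 17, 18, 10, 4]
data[mid]=11>3: swap data[1],data[4]; hi=3 → [3, 19, 5, 8, 11, 12, 16, 17, 18, 10, 4]
data[mid]=19>3: swap data[1],data[3]; hi=2 → [3, 8, 5, 19, 11, 12, 16, 17, 18, 10, 4]
data[mid]=8>3: swap data[1],data[2]; hi=1 → [3, 5, 8, 19, 11, 12, 16, 17, 18, 10, 4]
data[mid]=5>3: swap data[1],data[1]; hi=0 → [3, 5, 8, 19, 11, 12, 16, 17, 18, 10, 4]
end: lo=0, hi=0; data = [3, 5, 8, 19, 11, 12, 16, 17, 18, 10, 4]

[3, 5, 8, 19, 11, 12, 16, 17, 18, 10, 4]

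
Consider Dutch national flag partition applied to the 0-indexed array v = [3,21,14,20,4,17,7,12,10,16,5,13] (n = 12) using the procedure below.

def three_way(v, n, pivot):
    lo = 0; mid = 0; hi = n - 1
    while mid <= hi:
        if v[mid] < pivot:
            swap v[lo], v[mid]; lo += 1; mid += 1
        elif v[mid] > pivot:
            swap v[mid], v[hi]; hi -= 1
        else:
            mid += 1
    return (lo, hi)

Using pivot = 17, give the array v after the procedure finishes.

[3,13,14,5,4,7,12,10,16,17,20,21]

lo=0 mid=0 hi=11
3<17: swap(0,0), lo=1 mid=1 ⇒ [3,21,14,20,4,17,7,12,10,16,5,13]
21>17: swap(1,11), hi=10 ⇒ [3,13,14,20,4,17,7,12,10,16,5,21]
13<17: swap(1,1), lo=2 mid=2 ⇒ [3,13,14,20,4,17,7,12,10,16,5,21]
14<17: swap(2,2), lo=3 mid=3 ⇒ [3,13,14,20,4,17,7,12,10,16,5,21]
20>17: swap(3,10), hi=9 ⇒ [3,13,14,5,4,17,7,12,10,16,20,21]
5<17: swap(3,3), lo=4 mid=4 ⇒ [3,13,14,5,4,17,7,12,10,16,20,21]
4<17: swap(4,4), lo=5 mid=5 ⇒ [3,13,14,5,4,17,7,12,10,16,20,21]
17=17: mid=6
7<17: swap(5,6), lo=6 mid=7 ⇒ [3,13,14,5,4,7,17,12,10,16,20,21]
12<17: swap(6,7), lo=7 mid=8 ⇒ [3,13,14,5,4,7,12,17,10,16,20,21]
10<17: swap(7,8), lo=8 mid=9 ⇒ [3,13,14,5,4,7,12,10,17,16,20,21]
16<17: swap(8,9), lo=9 mid=10 ⇒ [3,13,14,5,4,7,12,10,16,17,20,21]
done. lo=9 hi=9; v=[3,13,14,5,4,7,12,10,16,17,20,21]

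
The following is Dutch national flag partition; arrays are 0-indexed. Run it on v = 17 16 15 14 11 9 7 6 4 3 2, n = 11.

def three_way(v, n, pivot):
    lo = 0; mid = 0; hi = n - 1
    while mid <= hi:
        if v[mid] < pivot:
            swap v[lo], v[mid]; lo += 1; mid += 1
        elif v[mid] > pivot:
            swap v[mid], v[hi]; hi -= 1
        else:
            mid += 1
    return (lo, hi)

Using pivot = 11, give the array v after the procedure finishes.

pivot = 11; lo=0, mid=0, hi=10
v[mid]=17>11: swap v[0],v[10]; hi=9 → 2 16 15 14 11 9 7 6 4 3 17
v[mid]=2<11: swap v[0],v[0]; lo=1,mid=1 → 2 16 15 14 11 9 7 6 4 3 17
v[mid]=16>11: swap v[1],v[9]; hi=8 → 2 3 15 14 11 9 7 6 4 16 17
v[mid]=3<11: swap v[1],v[1]; lo=2,mid=2 → 2 3 15 14 11 9 7 6 4 16 17
v[mid]=15>11: swap v[2],v[8]; hi=7 → 2 3 4 14 11 9 7 6 15 16 17
v[mid]=4<11: swap v[2],v[2]; lo=3,mid=3 → 2 3 4 14 11 9 7 6 15 16 17
v[mid]=14>11: swap v[3],v[7]; hi=6 → 2 3 4 6 11 9 7 14 15 16 17
v[mid]=6<11: swap v[3],v[3]; lo=4,mid=4 → 2 3 4 6 11 9 7 14 15 16 17
v[mid]=11=11: mid=5
v[mid]=9<11: swap v[4],v[5]; lo=5,mid=6 → 2 3 4 6 9 11 7 14 15 16 17
v[mid]=7<11: swap v[5],v[6]; lo=6,mid=7 → 2 3 4 6 9 7 11 14 15 16 17
end: lo=6, hi=6; v = 2 3 4 6 9 7 11 14 15 16 17

2 3 4 6 9 7 11 14 15 16 17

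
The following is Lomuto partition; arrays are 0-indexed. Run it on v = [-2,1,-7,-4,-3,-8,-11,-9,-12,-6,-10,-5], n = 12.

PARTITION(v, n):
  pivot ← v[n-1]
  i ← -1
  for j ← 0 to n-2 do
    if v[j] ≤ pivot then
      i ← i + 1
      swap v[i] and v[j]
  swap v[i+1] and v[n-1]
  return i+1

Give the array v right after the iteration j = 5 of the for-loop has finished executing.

[-7,-8,-2,-4,-3,1,-11,-9,-12,-6,-10,-5]

pivot=-5, i=-1
j=0: -2>-5, skip
j=1: 1>-5, skip
j=2: -7≤-5, i=0, swap(0,2) ⇒ [-7,1,-2,-4,-3,-8,-11,-9,-12,-6,-10,-5]
j=3: -4>-5, skip
j=4: -3>-5, skip
j=5: -8≤-5, i=1, swap(1,5) ⇒ [-7,-8,-2,-4,-3,1,-11,-9,-12,-6,-10,-5]
(after j=5) v = [-7,-8,-2,-4,-3,1,-11,-9,-12,-6,-10,-5]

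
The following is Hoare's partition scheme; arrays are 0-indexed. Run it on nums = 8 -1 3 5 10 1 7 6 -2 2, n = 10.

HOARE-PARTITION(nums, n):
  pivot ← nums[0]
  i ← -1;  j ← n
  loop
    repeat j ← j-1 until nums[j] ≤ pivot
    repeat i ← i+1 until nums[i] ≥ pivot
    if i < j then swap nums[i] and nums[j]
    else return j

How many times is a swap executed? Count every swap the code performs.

pivot = nums[0] = 8; i = -1, j = 10
j→9 (nums[9]=2≤8), i→0 (nums[0]=8≥8); i<j, swap → 2 -1 3 5 10 1 7 6 -2 8
j→8 (nums[8]=-2≤8), i→4 (nums[4]=10≥8); i<j, swap → 2 -1 3 5 -2 1 7 6 10 8
j→7, i→8; i≥j, return j=7. nums = 2 -1 3 5 -2 1 7 6 10 8

2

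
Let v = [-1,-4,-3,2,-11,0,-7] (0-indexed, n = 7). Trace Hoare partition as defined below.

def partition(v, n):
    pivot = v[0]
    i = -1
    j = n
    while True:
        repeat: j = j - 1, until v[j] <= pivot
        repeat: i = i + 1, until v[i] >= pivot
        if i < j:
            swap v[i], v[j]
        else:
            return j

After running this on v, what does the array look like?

pivot = v[0] = -1; i = -1, j = 7
j→6 (v[6]=-7≤-1), i→0 (v[0]=-1≥-1); i<j, swap → [-7,-4,-3,2,-11,0,-1]
j→4 (v[4]=-11≤-1), i→3 (v[3]=2≥-1); i<j, swap → [-7,-4,-3,-11,2,0,-1]
j→3, i→4; i≥j, return j=3. v = [-7,-4,-3,-11,2,0,-1]

[-7,-4,-3,-11,2,0,-1]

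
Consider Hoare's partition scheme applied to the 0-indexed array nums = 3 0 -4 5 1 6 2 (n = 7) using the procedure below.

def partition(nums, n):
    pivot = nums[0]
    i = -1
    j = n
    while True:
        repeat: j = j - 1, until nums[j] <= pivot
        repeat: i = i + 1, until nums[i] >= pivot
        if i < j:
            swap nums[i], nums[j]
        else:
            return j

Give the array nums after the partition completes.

pivot=3
j stops at 6 (2), i stops at 0 (3); swap ⇒ 2 0 -4 5 1 6 3
j stops at 4 (1), i stops at 3 (5); swap ⇒ 2 0 -4 1 5 6 3
j stops at 3, i stops at 4; i≥j ⇒ return 3. nums=2 0 -4 1 5 6 3

2 0 -4 1 5 6 3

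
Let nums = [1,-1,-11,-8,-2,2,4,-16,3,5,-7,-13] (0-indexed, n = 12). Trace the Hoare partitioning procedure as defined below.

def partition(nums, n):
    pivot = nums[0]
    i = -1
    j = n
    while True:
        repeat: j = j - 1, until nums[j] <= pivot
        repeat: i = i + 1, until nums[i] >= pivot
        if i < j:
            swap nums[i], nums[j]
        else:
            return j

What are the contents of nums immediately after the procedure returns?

pivot=1
j stops at 11 (-13), i stops at 0 (1); swap ⇒ [-13,-1,-11,-8,-2,2,4,-16,3,5,-7,1]
j stops at 10 (-7), i stops at 5 (2); swap ⇒ [-13,-1,-11,-8,-2,-7,4,-16,3,5,2,1]
j stops at 7 (-16), i stops at 6 (4); swap ⇒ [-13,-1,-11,-8,-2,-7,-16,4,3,5,2,1]
j stops at 6, i stops at 7; i≥j ⇒ return 6. nums=[-13,-1,-11,-8,-2,-7,-16,4,3,5,2,1]

[-13,-1,-11,-8,-2,-7,-16,4,3,5,2,1]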